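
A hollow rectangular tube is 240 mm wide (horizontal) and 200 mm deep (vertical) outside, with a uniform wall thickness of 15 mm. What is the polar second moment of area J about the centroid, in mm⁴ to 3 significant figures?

Decompose the section into non-overlapping parts with the origin at the bottom-left of its bounding rectangle.
Outer rectangle: 240 × 200, A = 48 000 mm², y = 100 mm, Ī = 160 000 000 mm⁴.
Inner void (subtracted): 210 × 170, A = 35 700 mm², y = 100 mm, Ī = 85 977 500 mm⁴.
By symmetry the centroid is at mid-height, ȳ = 100 mm.
All pieces are centred on the centroidal x-axis, so I = ΣĪ (holes subtracted) = 74 022 500 mm⁴.
Repeating about the centroidal y-axis gives I_y = 99 202 500 mm⁴.
Polar second moment: J = I_x + I_y = 173 225 000 mm⁴.

J ≈ 1.73 × 10⁸ mm⁴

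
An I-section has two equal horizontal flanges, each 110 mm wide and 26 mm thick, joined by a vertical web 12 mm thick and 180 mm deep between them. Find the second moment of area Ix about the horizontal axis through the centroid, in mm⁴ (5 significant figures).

Ix ≈ 6.6838 × 10⁷ mm⁴

Break the section into simple shapes (no overlaps), measuring from the bottom-left corner of the bounding box.
Bottom flange: 110 × 26, A = 2 860 mm², y = 13 mm, Ī = 161113.3 mm⁴.
Web: 12 × 180, A = 2 160 mm², y = 116 mm, Ī = 5 832 000 mm⁴.
Top flange: 110 × 26, A = 2 860 mm², y = 219 mm, Ī = 161113.3 mm⁴.
By symmetry the centroid is at mid-height, ȳ = 116 mm.
Transfer each piece to the horizontal axis through the centroid using Ī + A·d² with d = y − 116:
  bottom flange: d = -103 mm → contributes +30 502 853 mm⁴
  web: d = 0 mm → contributes +5 832 000 mm⁴
  top flange: d = 103 mm → contributes +30 502 853 mm⁴
Total I = 66 837 707 mm⁴.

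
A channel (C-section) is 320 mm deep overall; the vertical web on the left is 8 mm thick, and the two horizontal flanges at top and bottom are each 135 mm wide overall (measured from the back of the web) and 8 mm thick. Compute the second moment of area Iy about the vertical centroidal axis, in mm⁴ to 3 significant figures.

Break the section into simple shapes (no overlaps), measuring from the bottom-left corner of the bounding box.
Web: 8 × 320, A = 2 560 mm², x = 4 mm, Ī = 13 653 mm⁴.
Top flange (beyond web): 127 × 8, A = 1 016 mm², x = 71.5 mm, Ī = 1 365 589 mm⁴.
Bottom flange (beyond web): 127 × 8, A = 1 016 mm², x = 71.5 mm, Ī = 1 365 589 mm⁴.
Centroid: x̄ = ΣA·x / ΣA = 33.869 mm.
Transfer each piece to the vertical centroidal axis using Ī + A·d² with d = x − 33.869:
  web: d = -29.869 mm → contributes +2 297 627 mm⁴
  top flange (beyond web): d = 37.631 mm → contributes +2 804 312 mm⁴
  bottom flange (beyond web): d = 37.631 mm → contributes +2 804 312 mm⁴
Total I = 7 906 252 mm⁴.

Iy ≈ 7.91 × 10⁶ mm⁴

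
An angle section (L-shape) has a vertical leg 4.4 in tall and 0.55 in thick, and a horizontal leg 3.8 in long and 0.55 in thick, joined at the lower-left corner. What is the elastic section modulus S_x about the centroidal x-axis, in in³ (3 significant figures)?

Treat the section as a set of non-overlapping primitives; coordinates are from the bounding-box lower-left.
Vertical leg: 0.55 × 4.4, A = 2.42 in², y = 2.2 in, Ī = 3.9043 in⁴.
Horizontal leg (remainder): 3.25 × 0.55, A = 1.7875 in², y = 0.275 in, Ī = 0.04506 in⁴.
Centroid: ȳ = ΣA·y / ΣA = 1.3822 in.
Transfer each piece to the centroidal x-axis using Ī + A·d² with d = y − 1.3822:
  vertical leg: d = 0.81781 in → contributes +5.5228 in⁴
  horizontal leg (remainder): d = -1.1072 in → contributes +2.2363 in⁴
Total I = 7.7591 in⁴.
Extreme fibre distance c = 3.0178 in; S = I/c = 2.5711 in³.

S_x ≈ 2.57 in³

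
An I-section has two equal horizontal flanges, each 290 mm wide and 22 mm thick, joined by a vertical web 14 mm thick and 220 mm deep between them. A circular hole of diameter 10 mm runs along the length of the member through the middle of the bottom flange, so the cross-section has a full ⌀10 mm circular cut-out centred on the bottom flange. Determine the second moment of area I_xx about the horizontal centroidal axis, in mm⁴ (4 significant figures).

I_xx ≈ 1.986 × 10⁸ mm⁴

Split into non-overlapping primitives; take the origin at the lower-left of the bounding box.
Bottom flange: 290 × 22, A = 6 380 mm², y = 11 mm, Ī = 257 327 mm⁴.
Web: 14 × 220, A = 3 080 mm², y = 132 mm, Ī = 12 422 667 mm⁴.
Top flange: 290 × 22, A = 6 380 mm², y = 253 mm, Ī = 257 327 mm⁴.
Hole (subtracted): ⌀10, A = 78.5398 mm², y = 11 mm, Ī = 490.874 mm⁴.
Centroid: ȳ = ΣA·y / ΣA = 132.603 mm.
Transfer each piece to the horizontal centroidal axis using Ī + A·d² with d = y − 132.603:
  bottom flange: d = -121.603 mm → contributes +94 600 151 mm⁴
  web: d = -0.602947 mm → contributes +12 423 786 mm⁴
  top flange: d = 120.397 mm → contributes +92 738 301 mm⁴
  hole: d = -121.603 mm → contributes −1 161 881 mm⁴
Total I = 198 600 358 mm⁴.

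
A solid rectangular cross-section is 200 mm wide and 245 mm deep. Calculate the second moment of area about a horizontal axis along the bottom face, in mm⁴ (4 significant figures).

The section: 200 × 245, A = 49 000 mm², y = 122.5 mm, Ī = 245 102 083 mm⁴.
Transfer it to the bottom edge using Ī + A·d² with d = y − 0:
  the section: d = 122.5 mm → contributes +980 408 333 mm⁴
Total I = 980 408 333 mm⁴.

I_base ≈ 9.804 × 10⁸ mm⁴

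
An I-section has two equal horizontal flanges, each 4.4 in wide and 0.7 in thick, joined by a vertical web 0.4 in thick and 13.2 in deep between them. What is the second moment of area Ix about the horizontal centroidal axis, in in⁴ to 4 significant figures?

Ix ≈ 374.5 in⁴

Split into non-overlapping primitives; take the origin at the lower-left of the bounding box.
Bottom flange: 4.4 × 0.7, A = 3.08 in², y = 0.35 in, Ī = 0.125767 in⁴.
Web: 0.4 × 13.2, A = 5.28 in², y = 7.3 in, Ī = 76.6656 in⁴.
Top flange: 4.4 × 0.7, A = 3.08 in², y = 14.25 in, Ī = 0.125767 in⁴.
By symmetry the centroid is at mid-height, ȳ = 7.3 in.
Transfer each piece to the horizontal centroidal axis using Ī + A·d² with d = y − 7.3:
  bottom flange: d = -6.95 in → contributes +148.897 in⁴
  web: d = 0 in → contributes +76.6656 in⁴
  top flange: d = 6.95 in → contributes +148.897 in⁴
Total I = 374.461 in⁴.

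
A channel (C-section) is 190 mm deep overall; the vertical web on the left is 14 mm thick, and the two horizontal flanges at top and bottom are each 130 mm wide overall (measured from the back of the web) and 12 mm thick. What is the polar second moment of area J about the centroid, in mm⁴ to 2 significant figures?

Treat the section as a set of non-overlapping primitives; coordinates are from the bounding-box lower-left.
Web: 14 × 190, A = 2 660 mm², y = 95 mm, Ī = 8 002 167 mm⁴.
Top flange (beyond web): 116 × 12, A = 1 392 mm², y = 184 mm, Ī = 16 704 mm⁴.
Bottom flange (beyond web): 116 × 12, A = 1 392 mm², y = 6 mm, Ī = 16 704 mm⁴.
By symmetry the centroid is at mid-height, ȳ = 95 mm.
Transfer each piece to the centroidal x-axis using Ī + A·d² with d = y − 95:
  web: d = 0 mm → contributes +8 002 167 mm⁴
  top flange (beyond web): d = 89 mm → contributes +11 042 736 mm⁴
  bottom flange (beyond web): d = -89 mm → contributes +11 042 736 mm⁴
Total I = 30 087 639 mm⁴.
For the y-axis: x̄ = 40.24 mm.
Repeating about the centroidal y-axis gives I_y = 8 912 480 mm⁴.
Polar second moment: J = I_x + I_y = 39 000 119 mm⁴.

J ≈ 3.9 × 10⁷ mm⁴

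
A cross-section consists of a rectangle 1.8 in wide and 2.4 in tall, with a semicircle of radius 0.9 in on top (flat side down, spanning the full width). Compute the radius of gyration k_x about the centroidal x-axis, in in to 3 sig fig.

k_x ≈ 0.907 in

Split into non-overlapping primitives; take the origin at the lower-left of the bounding box.
Rectangular body: 1.8 × 2.4, A = 4.32 in², y = 1.2 in, Ī = 2.0736 in⁴.
Semicircular cap: semicircle r = 0.9, A = 1.2723 in², y = 2.782 in, Ī = 0.072012 in⁴.
Centroid: ȳ = ΣA·y / ΣA = 1.5599 in.
Transfer each piece to the centroidal x-axis using Ī + A·d² with d = y − 1.5599:
  rectangular body: d = -0.35992 in → contributes +2.6332 in⁴
  semicircular cap: d = 1.222 in → contributes +1.9721 in⁴
Total I = 4.6054 in⁴.
Radius of gyration: k = √(I/A) = √(4.6054 / 5.5923) = 0.90748 in.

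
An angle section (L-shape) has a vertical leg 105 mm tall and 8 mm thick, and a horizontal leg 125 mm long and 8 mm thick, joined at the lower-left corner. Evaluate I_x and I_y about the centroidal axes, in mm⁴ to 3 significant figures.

I_x ≈ 1.82 × 10⁶ mm⁴, I_y ≈ 2.80 × 10⁶ mm⁴

Split into non-overlapping primitives; take the origin at the lower-left of the bounding box.
Vertical leg: 8 × 105, A = 840 mm², y = 52.5 mm, Ī = 771 750 mm⁴.
Horizontal leg (remainder): 117 × 8, A = 936 mm², y = 4 mm, Ī = 4 992 mm⁴.
Centroid: ȳ = ΣA·y / ΣA = 26.939 mm.
Transfer each piece to the centroidal x-axis using Ī + A·d² with d = y − 26.939:
  vertical leg: d = 25.561 mm → contributes +1 320 568 mm⁴
  horizontal leg (remainder): d = -22.939 mm → contributes +497 521 mm⁴
Total I = 1 818 089 mm⁴.
For the y-axis: x̄ = 36.939 mm.
Repeating about the centroidal y-axis gives I_y = 2 801 529 mm⁴.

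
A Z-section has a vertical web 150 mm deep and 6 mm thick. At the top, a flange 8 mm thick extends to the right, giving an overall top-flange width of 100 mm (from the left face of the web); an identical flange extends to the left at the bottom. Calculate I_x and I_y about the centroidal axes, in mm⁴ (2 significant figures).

Treat the section as a set of non-overlapping primitives; coordinates are from the bounding-box lower-left.
Web: 6 × 150, A = 900 mm², y = 75 mm, Ī = 1 687 500 mm⁴.
Top flange (beyond web): 94 × 8, A = 752 mm², y = 146 mm, Ī = 4 011 mm⁴.
Bottom flange (beyond web): 94 × 8, A = 752 mm², y = 4 mm, Ī = 4 011 mm⁴.
Centroid: ȳ = ΣA·y / ΣA = 75 mm.
Transfer each piece to the centroidal x-axis using Ī + A·d² with d = y − 75:
  web: d = 0 mm → contributes +1 687 500 mm⁴
  top flange (beyond web): d = 71 mm → contributes +3 794 843 mm⁴
  bottom flange (beyond web): d = -71 mm → contributes +3 794 843 mm⁴
Total I = 9 277 185 mm⁴.
For the y-axis: x̄ = 97 mm.
Repeating about the centroidal y-axis gives I_y = 4 870 145 mm⁴.

I_x ≈ 9.3 × 10⁶ mm⁴, I_y ≈ 4.9 × 10⁶ mm⁴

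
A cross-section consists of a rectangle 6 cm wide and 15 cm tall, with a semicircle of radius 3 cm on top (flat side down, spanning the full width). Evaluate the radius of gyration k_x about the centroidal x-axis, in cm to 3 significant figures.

k_x ≈ 5.03 cm

Break the section into simple shapes (no overlaps), measuring from the bottom-left corner of the bounding box.
Rectangular body: 6 × 15, A = 90 cm², y = 7.5 cm, Ī = 1687.5 cm⁴.
Semicircular cap: semicircle r = 3, A = 14.137 cm², y = 16.273 cm, Ī = 8.8903 cm⁴.
Centroid: ȳ = ΣA·y / ΣA = 8.691 cm.
Transfer each piece to the centroidal x-axis using Ī + A·d² with d = y − 8.691:
  rectangular body: d = -1.191 cm → contributes +1815.2 cm⁴
  semicircular cap: d = 7.5822 cm → contributes +821.64 cm⁴
Total I = 2636.8 cm⁴.
Radius of gyration: k = √(I/A) = √(2636.8 / 104.14) = 5.0319 cm.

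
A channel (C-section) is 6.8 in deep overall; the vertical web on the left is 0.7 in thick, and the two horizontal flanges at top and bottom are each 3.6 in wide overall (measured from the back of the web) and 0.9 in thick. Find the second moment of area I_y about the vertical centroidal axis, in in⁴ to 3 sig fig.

Decompose the section into non-overlapping parts with the origin at the bottom-left of its bounding rectangle.
Web: 0.7 × 6.8, A = 4.76 in², x = 0.35 in, Ī = 0.19437 in⁴.
Top flange (beyond web): 2.9 × 0.9, A = 2.61 in², x = 2.15 in, Ī = 1.8292 in⁴.
Bottom flange (beyond web): 2.9 × 0.9, A = 2.61 in², x = 2.15 in, Ī = 1.8292 in⁴.
Centroid: x̄ = ΣA·x / ΣA = 1.2915 in.
Transfer each piece to the vertical centroidal axis using Ī + A·d² with d = x − 1.2915:
  web: d = -0.94148 in → contributes +4.4136 in⁴
  top flange (beyond web): d = 0.85852 in → contributes +3.7529 in⁴
  bottom flange (beyond web): d = 0.85852 in → contributes +3.7529 in⁴
Total I = 11.919 in⁴.

I_y ≈ 11.9 in⁴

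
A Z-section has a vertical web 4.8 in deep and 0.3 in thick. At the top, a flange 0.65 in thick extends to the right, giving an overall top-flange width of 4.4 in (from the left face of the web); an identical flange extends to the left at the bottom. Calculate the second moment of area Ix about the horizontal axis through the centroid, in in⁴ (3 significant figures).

Ix ≈ 25.9 in⁴

Treat the section as a set of non-overlapping primitives; coordinates are from the bounding-box lower-left.
Web: 0.3 × 4.8, A = 1.44 in², y = 2.4 in, Ī = 2.7648 in⁴.
Top flange (beyond web): 4.1 × 0.65, A = 2.665 in², y = 4.475 in, Ī = 0.09383 in⁴.
Bottom flange (beyond web): 4.1 × 0.65, A = 2.665 in², y = 0.325 in, Ī = 0.09383 in⁴.
Centroid: ȳ = ΣA·y / ΣA = 2.4 in.
Transfer each piece to the horizontal axis through the centroid using Ī + A·d² with d = y − 2.4:
  web: d = 0 in → contributes +2.7648 in⁴
  top flange (beyond web): d = 2.075 in → contributes +11.568 in⁴
  bottom flange (beyond web): d = -2.075 in → contributes +11.568 in⁴
Total I = 25.901 in⁴.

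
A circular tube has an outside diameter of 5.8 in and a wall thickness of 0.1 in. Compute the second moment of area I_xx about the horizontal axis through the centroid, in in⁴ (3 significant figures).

I_xx ≈ 7.27 in⁴

Treat the section as a set of non-overlapping primitives; coordinates are from the bounding-box lower-left.
Outer circle: ⌀5.8, A = 26.421 in², y = 2.9 in, Ī = 55.55 in⁴.
Bore (subtracted): ⌀5.6, A = 24.63 in², y = 2.9 in, Ī = 48.275 in⁴.
By symmetry the centroid is at mid-height, ȳ = 2.9 in.
All pieces are centred on the horizontal axis through the centroid, so I = ΣĪ (holes subtracted) = 7.2748 in⁴.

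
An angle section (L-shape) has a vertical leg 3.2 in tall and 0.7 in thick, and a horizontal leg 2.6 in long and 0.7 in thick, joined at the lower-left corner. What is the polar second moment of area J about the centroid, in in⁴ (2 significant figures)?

Split into non-overlapping primitives; take the origin at the lower-left of the bounding box.
Vertical leg: 0.7 × 3.2, A = 2.24 in², y = 1.6 in, Ī = 1.911 in⁴.
Horizontal leg (remainder): 1.9 × 0.7, A = 1.33 in², y = 0.35 in, Ī = 0.05431 in⁴.
Centroid: ȳ = ΣA·y / ΣA = 1.134 in.
Transfer each piece to the centroidal x-axis using Ī + A·d² with d = y − 1.134:
  vertical leg: d = 0.4657 in → contributes +2.397 in⁴
  horizontal leg (remainder): d = -0.7843 in → contributes +0.8725 in⁴
Total I = 3.27 in⁴.
For the y-axis: x̄ = 0.8343 in.
Repeating about the centroidal y-axis gives I_y = 1.902 in⁴.
Polar second moment: J = I_x + I_y = 5.172 in⁴.

J ≈ 5.2 in⁴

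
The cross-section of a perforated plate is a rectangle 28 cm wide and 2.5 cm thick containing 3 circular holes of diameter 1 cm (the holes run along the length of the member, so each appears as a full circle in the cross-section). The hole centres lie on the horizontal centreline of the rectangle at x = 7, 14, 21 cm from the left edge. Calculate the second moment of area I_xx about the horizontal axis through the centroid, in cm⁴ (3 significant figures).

Break the section into simple shapes (no overlaps), measuring from the bottom-left corner of the bounding box.
Plate: 28 × 2.5, A = 70 cm², y = 1.25 cm, Ī = 36.458 cm⁴.
Hole 1 (subtracted): ⌀1, A = 0.7854 cm², y = 1.25 cm, Ī = 0.049087 cm⁴.
Hole 2 (subtracted): ⌀1, A = 0.7854 cm², y = 1.25 cm, Ī = 0.049087 cm⁴.
Hole 3 (subtracted): ⌀1, A = 0.7854 cm², y = 1.25 cm, Ī = 0.049087 cm⁴.
By symmetry the centroid is at mid-height, ȳ = 1.25 cm.
All pieces are centred on the horizontal axis through the centroid, so I = ΣĪ (holes subtracted) = 36.311 cm⁴.

I_xx ≈ 36.3 cm⁴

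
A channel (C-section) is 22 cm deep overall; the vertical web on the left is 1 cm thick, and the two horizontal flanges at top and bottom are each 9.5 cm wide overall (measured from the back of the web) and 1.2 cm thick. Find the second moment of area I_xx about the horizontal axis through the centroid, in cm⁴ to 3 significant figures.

Decompose the section into non-overlapping parts with the origin at the bottom-left of its bounding rectangle.
Web: 1 × 22, A = 22 cm², y = 11 cm, Ī = 887.33 cm⁴.
Top flange (beyond web): 8.5 × 1.2, A = 10.2 cm², y = 21.4 cm, Ī = 1.224 cm⁴.
Bottom flange (beyond web): 8.5 × 1.2, A = 10.2 cm², y = 0.6 cm, Ī = 1.224 cm⁴.
By symmetry the centroid is at mid-height, ȳ = 11 cm.
Transfer each piece to the horizontal axis through the centroid using Ī + A·d² with d = y − 11:
  web: d = 0 cm → contributes +887.33 cm⁴
  top flange (beyond web): d = 10.4 cm → contributes +1104.5 cm⁴
  bottom flange (beyond web): d = -10.4 cm → contributes +1104.5 cm⁴
Total I = 3096.2 cm⁴.

I_xx ≈ 3100 cm⁴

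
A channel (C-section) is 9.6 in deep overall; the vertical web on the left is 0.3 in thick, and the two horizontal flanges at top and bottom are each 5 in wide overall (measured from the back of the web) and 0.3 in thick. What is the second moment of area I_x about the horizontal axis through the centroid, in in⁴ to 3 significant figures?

Break the section into simple shapes (no overlaps), measuring from the bottom-left corner of the bounding box.
Web: 0.3 × 9.6, A = 2.88 in², y = 4.8 in, Ī = 22.118 in⁴.
Top flange (beyond web): 4.7 × 0.3, A = 1.41 in², y = 9.45 in, Ī = 0.010575 in⁴.
Bottom flange (beyond web): 4.7 × 0.3, A = 1.41 in², y = 0.15 in, Ī = 0.010575 in⁴.
By symmetry the centroid is at mid-height, ȳ = 4.8 in.
Transfer each piece to the horizontal axis through the centroid using Ī + A·d² with d = y − 4.8:
  web: d = 0 in → contributes +22.118 in⁴
  top flange (beyond web): d = 4.65 in → contributes +30.498 in⁴
  bottom flange (beyond web): d = -4.65 in → contributes +30.498 in⁴
Total I = 83.115 in⁴.

I_x ≈ 83.1 in⁴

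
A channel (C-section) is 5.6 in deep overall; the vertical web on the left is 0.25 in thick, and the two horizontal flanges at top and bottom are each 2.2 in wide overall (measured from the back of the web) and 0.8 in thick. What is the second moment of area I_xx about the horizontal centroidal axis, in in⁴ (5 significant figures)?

I_xx ≈ 21.796 in⁴

Break the section into simple shapes (no overlaps), measuring from the bottom-left corner of the bounding box.
Web: 0.25 × 5.6, A = 1.4 in², y = 2.8 in, Ī = 3.658667 in⁴.
Top flange (beyond web): 1.95 × 0.8, A = 1.56 in², y = 5.2 in, Ī = 0.0832 in⁴.
Bottom flange (beyond web): 1.95 × 0.8, A = 1.56 in², y = 0.4 in, Ī = 0.0832 in⁴.
By symmetry the centroid is at mid-height, ȳ = 2.8 in.
Transfer each piece to the horizontal centroidal axis using Ī + A·d² with d = y − 2.8:
  web: d = 0 in → contributes +3.658667 in⁴
  top flange (beyond web): d = 2.4 in → contributes +9.0688 in⁴
  bottom flange (beyond web): d = -2.4 in → contributes +9.0688 in⁴
Total I = 21.79627 in⁴.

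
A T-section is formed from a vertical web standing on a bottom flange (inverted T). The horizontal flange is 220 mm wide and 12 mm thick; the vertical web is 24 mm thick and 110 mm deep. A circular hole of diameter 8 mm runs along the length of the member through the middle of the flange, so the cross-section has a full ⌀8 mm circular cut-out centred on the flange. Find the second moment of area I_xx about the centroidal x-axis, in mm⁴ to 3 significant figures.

Split into non-overlapping primitives; take the origin at the lower-left of the bounding box.
Flange: 220 × 12, A = 2 640 mm², y = 6 mm, Ī = 31 680 mm⁴.
Web: 24 × 110, A = 2 640 mm², y = 67 mm, Ī = 2 662 000 mm⁴.
Hole (subtracted): ⌀8, A = 50.265 mm², y = 6 mm, Ī = 201.06 mm⁴.
Centroid: ȳ = ΣA·y / ΣA = 36.793 mm.
Transfer each piece to the centroidal x-axis using Ī + A·d² with d = y − 36.793:
  flange: d = -30.793 mm → contributes +2 534 976 mm⁴
  web: d = 30.207 mm → contributes +5 070 878 mm⁴
  hole: d = -30.793 mm → contributes −47 864 mm⁴
Total I = 7 557 990 mm⁴.

I_xx ≈ 7.56 × 10⁶ mm⁴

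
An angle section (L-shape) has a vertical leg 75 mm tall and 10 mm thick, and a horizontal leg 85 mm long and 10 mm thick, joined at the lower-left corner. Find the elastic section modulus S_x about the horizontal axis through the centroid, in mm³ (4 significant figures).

Decompose the section into non-overlapping parts with the origin at the bottom-left of its bounding rectangle.
Vertical leg: 10 × 75, A = 750 mm², y = 37.5 mm, Ī = 351 563 mm⁴.
Horizontal leg (remainder): 75 × 10, A = 750 mm², y = 5 mm, Ī = 6 250 mm⁴.
Centroid: ȳ = ΣA·y / ΣA = 21.25 mm.
Transfer each piece to the horizontal axis through the centroid using Ī + A·d² with d = y − 21.25:
  vertical leg: d = 16.25 mm → contributes +549 609 mm⁴
  horizontal leg (remainder): d = -16.25 mm → contributes +204 297 mm⁴
Total I = 753 906 mm⁴.
Extreme fibre distance c = 53.75 mm; S = I/c = 14026.2 mm³.

S_x ≈ 1.403 × 10⁴ mm³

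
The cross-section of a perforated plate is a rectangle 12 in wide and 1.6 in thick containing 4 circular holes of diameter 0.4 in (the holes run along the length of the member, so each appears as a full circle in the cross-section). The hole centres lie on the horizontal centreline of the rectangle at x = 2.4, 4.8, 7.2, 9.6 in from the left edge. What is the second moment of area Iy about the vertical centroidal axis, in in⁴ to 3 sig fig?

Iy ≈ 227 in⁴

Treat the section as a set of non-overlapping primitives; coordinates are from the bounding-box lower-left.
Plate: 12 × 1.6, A = 19.2 in², x = 6 in, Ī = 230.4 in⁴.
Hole 1 (subtracted): ⌀0.4, A = 0.12566 in², x = 2.4 in, Ī = 0.0012566 in⁴.
Hole 2 (subtracted): ⌀0.4, A = 0.12566 in², x = 4.8 in, Ī = 0.0012566 in⁴.
Hole 3 (subtracted): ⌀0.4, A = 0.12566 in², x = 7.2 in, Ī = 0.0012566 in⁴.
Hole 4 (subtracted): ⌀0.4, A = 0.12566 in², x = 9.6 in, Ī = 0.0012566 in⁴.
By symmetry the centroid is at mid-width, x̄ = 6 in.
Transfer each piece to the vertical centroidal axis using Ī + A·d² with d = x − 6:
  plate: d = 0 in → contributes +230.4 in⁴
  hole 1: d = -3.6 in → contributes −1.6299 in⁴
  hole 2: d = -1.2 in → contributes −0.18221 in⁴
  hole 3: d = 1.2 in → contributes −0.18221 in⁴
  hole 4: d = 3.6 in → contributes −1.6299 in⁴
Total I = 226.78 in⁴.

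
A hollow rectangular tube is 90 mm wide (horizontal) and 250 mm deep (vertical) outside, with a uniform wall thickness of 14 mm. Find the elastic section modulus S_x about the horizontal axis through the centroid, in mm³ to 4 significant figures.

S_x ≈ 4.853 × 10⁵ mm³

Decompose the section into non-overlapping parts with the origin at the bottom-left of its bounding rectangle.
Outer rectangle: 90 × 250, A = 22 500 mm², y = 125 mm, Ī = 117 187 500 mm⁴.
Inner void (subtracted): 62 × 222, A = 13 764 mm², y = 125 mm, Ī = 56 528 748 mm⁴.
By symmetry the centroid is at mid-height, ȳ = 125 mm.
All pieces are centred on the horizontal axis through the centroid, so I = ΣĪ (holes subtracted) = 60 658 752 mm⁴.
Extreme fibre distance c = 125 mm; S = I/c = 485 270 mm³.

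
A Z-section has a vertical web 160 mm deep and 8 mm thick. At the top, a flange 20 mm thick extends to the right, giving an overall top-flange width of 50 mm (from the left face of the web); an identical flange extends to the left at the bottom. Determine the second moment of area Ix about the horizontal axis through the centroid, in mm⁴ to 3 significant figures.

Split into non-overlapping primitives; take the origin at the lower-left of the bounding box.
Web: 8 × 160, A = 1 280 mm², y = 80 mm, Ī = 2 730 667 mm⁴.
Top flange (beyond web): 42 × 20, A = 840 mm², y = 150 mm, Ī = 28 000 mm⁴.
Bottom flange (beyond web): 42 × 20, A = 840 mm², y = 10 mm, Ī = 28 000 mm⁴.
Centroid: ȳ = ΣA·y / ΣA = 80 mm.
Transfer each piece to the horizontal axis through the centroid using Ī + A·d² with d = y − 80:
  web: d = 0 mm → contributes +2 730 667 mm⁴
  top flange (beyond web): d = 70 mm → contributes +4 144 000 mm⁴
  bottom flange (beyond web): d = -70 mm → contributes +4 144 000 mm⁴
Total I = 11 018 667 mm⁴.

Ix ≈ 1.10 × 10⁷ mm⁴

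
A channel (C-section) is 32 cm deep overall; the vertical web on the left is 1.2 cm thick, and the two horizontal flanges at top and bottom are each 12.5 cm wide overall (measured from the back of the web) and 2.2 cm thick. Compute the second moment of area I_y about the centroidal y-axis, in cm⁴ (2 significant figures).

I_y ≈ 1400 cm⁴

Split into non-overlapping primitives; take the origin at the lower-left of the bounding box.
Web: 1.2 × 32, A = 38.4 cm², x = 0.6 cm, Ī = 4.608 cm⁴.
Top flange (beyond web): 11.3 × 2.2, A = 24.86 cm², x = 6.85 cm, Ī = 264.5 cm⁴.
Bottom flange (beyond web): 11.3 × 2.2, A = 24.86 cm², x = 6.85 cm, Ī = 264.5 cm⁴.
Centroid: x̄ = ΣA·x / ΣA = 4.126 cm.
Transfer each piece to the centroidal y-axis using Ī + A·d² with d = x − 4.126:
  web: d = -3.526 cm → contributes +482.1 cm⁴
  top flange (beyond web): d = 2.724 cm → contributes +448.9 cm⁴
  bottom flange (beyond web): d = 2.724 cm → contributes +448.9 cm⁴
Total I = 1 380 cm⁴.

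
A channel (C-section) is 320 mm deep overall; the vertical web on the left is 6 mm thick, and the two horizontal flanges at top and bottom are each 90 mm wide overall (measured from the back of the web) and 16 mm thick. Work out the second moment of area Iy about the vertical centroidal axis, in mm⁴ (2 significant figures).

Iy ≈ 3.9 × 10⁶ mm⁴

Treat the section as a set of non-overlapping primitives; coordinates are from the bounding-box lower-left.
Web: 6 × 320, A = 1 920 mm², x = 3 mm, Ī = 5 760 mm⁴.
Top flange (beyond web): 84 × 16, A = 1 344 mm², x = 48 mm, Ī = 790 272 mm⁴.
Bottom flange (beyond web): 84 × 16, A = 1 344 mm², x = 48 mm, Ī = 790 272 mm⁴.
Centroid: x̄ = ΣA·x / ΣA = 29.25 mm.
Transfer each piece to the vertical centroidal axis using Ī + A·d² with d = x − 29.25:
  web: d = -26.25 mm → contributes +1 328 760 mm⁴
  top flange (beyond web): d = 18.75 mm → contributes +1 262 772 mm⁴
  bottom flange (beyond web): d = 18.75 mm → contributes +1 262 772 mm⁴
Total I = 3 854 304 mm⁴.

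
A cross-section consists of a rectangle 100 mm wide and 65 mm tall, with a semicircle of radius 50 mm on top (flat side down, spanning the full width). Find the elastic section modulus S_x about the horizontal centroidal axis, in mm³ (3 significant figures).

S_x ≈ 1.61 × 10⁵ mm³

Treat the section as a set of non-overlapping primitives; coordinates are from the bounding-box lower-left.
Rectangular body: 100 × 65, A = 6 500 mm², y = 32.5 mm, Ī = 2 288 542 mm⁴.
Semicircular cap: semicircle r = 50, A = 3 927 mm², y = 86.221 mm, Ī = 685 981 mm⁴.
Centroid: ȳ = ΣA·y / ΣA = 52.732 mm.
Transfer each piece to the horizontal centroidal axis using Ī + A·d² with d = y − 52.732:
  rectangular body: d = -20.232 mm → contributes +4 949 253 mm⁴
  semicircular cap: d = 33.489 mm → contributes +5 090 021 mm⁴
Total I = 10 039 275 mm⁴.
Extreme fibre distance c = 62.268 mm; S = I/c = 161 227 mm³.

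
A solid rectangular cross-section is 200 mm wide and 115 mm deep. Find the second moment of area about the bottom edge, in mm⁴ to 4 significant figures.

The section: 200 × 115, A = 23 000 mm², y = 57.5 mm, Ī = 25 347 917 mm⁴.
Transfer it to a horizontal axis along the bottom face using Ī + A·d² with d = y − 0:
  the section: d = 57.5 mm → contributes +101 391 667 mm⁴
Total I = 101 391 667 mm⁴.

I_base ≈ 1.014 × 10⁸ mm⁴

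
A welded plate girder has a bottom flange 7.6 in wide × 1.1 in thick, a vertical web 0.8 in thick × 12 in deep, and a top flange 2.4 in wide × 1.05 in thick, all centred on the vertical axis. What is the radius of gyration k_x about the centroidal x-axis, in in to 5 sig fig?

Break the section into simple shapes (no overlaps), measuring from the bottom-left corner of the bounding box.
Bottom plate: 7.6 × 1.1, A = 8.36 in², y = 0.55 in, Ī = 0.8429667 in⁴.
Web plate: 0.8 × 12, A = 9.6 in², y = 7.1 in, Ī = 115.2 in⁴.
Top plate: 2.4 × 1.05, A = 2.52 in², y = 13.625 in, Ī = 0.231525 in⁴.
Centroid: ȳ = ΣA·y / ΣA = 5.22915 in.
Transfer each piece to the centroidal x-axis using Ī + A·d² with d = y − 5.22915:
  bottom plate: d = -4.67915 in → contributes +183.8806 in⁴
  web plate: d = 1.87085 in → contributes +148.8008 in⁴
  top plate: d = 8.39585 in → contributes +177.8671 in⁴
Total I = 510.5484 in⁴.
Radius of gyration: k = √(I/A) = √(510.5484 / 20.48) = 4.992907 in.

k_x ≈ 4.9929 in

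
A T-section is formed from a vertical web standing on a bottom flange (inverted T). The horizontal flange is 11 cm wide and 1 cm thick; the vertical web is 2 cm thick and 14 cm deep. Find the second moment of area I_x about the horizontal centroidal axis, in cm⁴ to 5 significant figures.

Split into non-overlapping primitives; take the origin at the lower-left of the bounding box.
Flange: 11 × 1, A = 11 cm², y = 0.5 cm, Ī = 0.9166667 cm⁴.
Web: 2 × 14, A = 28 cm², y = 8 cm, Ī = 457.3333 cm⁴.
Centroid: ȳ = ΣA·y / ΣA = 5.884615 cm.
Transfer each piece to the horizontal centroidal axis using Ī + A·d² with d = y − 5.884615:
  flange: d = -5.384615 cm → contributes +319.8516 cm⁴
  web: d = 2.115385 cm → contributes +582.6292 cm⁴
Total I = 902.4808 cm⁴.

I_x ≈ 902.48 cm⁴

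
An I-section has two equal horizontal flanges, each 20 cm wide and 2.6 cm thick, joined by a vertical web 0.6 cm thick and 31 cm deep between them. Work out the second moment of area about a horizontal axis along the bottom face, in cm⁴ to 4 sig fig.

I_base ≈ 7.107 × 10⁴ cm⁴

Decompose the section into non-overlapping parts with the origin at the bottom-left of its bounding rectangle.
Bottom flange: 20 × 2.6, A = 52 cm², y = 1.3 cm, Ī = 29.2933 cm⁴.
Web: 0.6 × 31, A = 18.6 cm², y = 18.1 cm, Ī = 1489.55 cm⁴.
Top flange: 20 × 2.6, A = 52 cm², y = 34.9 cm, Ī = 29.2933 cm⁴.
Transfer each piece to a horizontal axis along the bottom face using Ī + A·d² with d = y − 0:
  bottom flange: d = 1.3 cm → contributes +117.173 cm⁴
  web: d = 18.1 cm → contributes +7583.1 cm⁴
  top flange: d = 34.9 cm → contributes +63365.8 cm⁴
Total I = 71066.1 cm⁴.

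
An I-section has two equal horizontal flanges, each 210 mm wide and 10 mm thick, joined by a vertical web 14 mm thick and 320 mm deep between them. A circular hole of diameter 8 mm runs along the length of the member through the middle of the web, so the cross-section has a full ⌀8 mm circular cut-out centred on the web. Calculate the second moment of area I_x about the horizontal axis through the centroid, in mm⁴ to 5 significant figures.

I_x ≈ 1.5261 × 10⁸ mm⁴

Split into non-overlapping primitives; take the origin at the lower-left of the bounding box.
Bottom flange: 210 × 10, A = 2 100 mm², y = 5 mm, Ī = 17 500 mm⁴.
Web: 14 × 320, A = 4 480 mm², y = 170 mm, Ī = 38 229 333 mm⁴.
Top flange: 210 × 10, A = 2 100 mm², y = 335 mm, Ī = 17 500 mm⁴.
Hole (subtracted): ⌀8, A = 50.26548 mm², y = 170 mm, Ī = 201.0619 mm⁴.
By symmetry the centroid is at mid-height, ȳ = 170 mm.
Transfer each piece to the horizontal axis through the centroid using Ī + A·d² with d = y − 170:
  bottom flange: d = -165 mm → contributes +57 190 000 mm⁴
  web: d = 0 mm → contributes +38 229 333 mm⁴
  top flange: d = 165 mm → contributes +57 190 000 mm⁴
  hole: d = 0 mm → contributes −201.0619 mm⁴
Total I = 152 609 132 mm⁴.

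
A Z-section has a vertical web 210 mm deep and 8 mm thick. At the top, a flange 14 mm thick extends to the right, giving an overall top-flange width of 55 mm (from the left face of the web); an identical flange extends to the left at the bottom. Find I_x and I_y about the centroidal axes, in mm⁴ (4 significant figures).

Break the section into simple shapes (no overlaps), measuring from the bottom-left corner of the bounding box.
Web: 8 × 210, A = 1 680 mm², y = 105 mm, Ī = 6 174 000 mm⁴.
Top flange (beyond web): 47 × 14, A = 658 mm², y = 203 mm, Ī = 10747.3 mm⁴.
Bottom flange (beyond web): 47 × 14, A = 658 mm², y = 7 mm, Ī = 10747.3 mm⁴.
Centroid: ȳ = ΣA·y / ΣA = 105 mm.
Transfer each piece to the centroidal x-axis using Ī + A·d² with d = y − 105:
  web: d = 0 mm → contributes +6 174 000 mm⁴
  top flange (beyond web): d = 98 mm → contributes +6 330 179 mm⁴
  bottom flange (beyond web): d = -98 mm → contributes +6 330 179 mm⁴
Total I = 18 834 359 mm⁴.
For the y-axis: x̄ = 51 mm.
Repeating about the centroidal y-axis gives I_y = 1 246 439 mm⁴.

I_x ≈ 1.883 × 10⁷ mm⁴, I_y ≈ 1.246 × 10⁶ mm⁴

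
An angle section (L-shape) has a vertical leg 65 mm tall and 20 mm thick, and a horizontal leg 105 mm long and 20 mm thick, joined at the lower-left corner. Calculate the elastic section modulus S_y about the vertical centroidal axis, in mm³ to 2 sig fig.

Break the section into simple shapes (no overlaps), measuring from the bottom-left corner of the bounding box.
Vertical leg: 20 × 65, A = 1 300 mm², x = 10 mm, Ī = 43 333 mm⁴.
Horizontal leg (remainder): 85 × 20, A = 1 700 mm², x = 62.5 mm, Ī = 1 023 542 mm⁴.
Centroid: x̄ = ΣA·x / ΣA = 39.75 mm.
Transfer each piece to the vertical centroidal axis using Ī + A·d² with d = x − 39.75:
  vertical leg: d = -29.75 mm → contributes +1 193 915 mm⁴
  horizontal leg (remainder): d = 22.75 mm → contributes +1 903 398 mm⁴
Total I = 3 097 313 mm⁴.
Extreme fibre distance c = 65.25 mm; S = I/c = 47 468 mm³.

S_y ≈ 4.7 × 10⁴ mm³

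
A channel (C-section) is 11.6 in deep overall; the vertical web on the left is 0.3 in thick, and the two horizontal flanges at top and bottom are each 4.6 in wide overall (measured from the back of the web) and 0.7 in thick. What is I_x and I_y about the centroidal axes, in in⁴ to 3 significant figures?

Treat the section as a set of non-overlapping primitives; coordinates are from the bounding-box lower-left.
Web: 0.3 × 11.6, A = 3.48 in², y = 5.8 in, Ī = 39.022 in⁴.
Top flange (beyond web): 4.3 × 0.7, A = 3.01 in², y = 11.25 in, Ī = 0.12291 in⁴.
Bottom flange (beyond web): 4.3 × 0.7, A = 3.01 in², y = 0.35 in, Ī = 0.12291 in⁴.
By symmetry the centroid is at mid-height, ȳ = 5.8 in.
Transfer each piece to the centroidal x-axis using Ī + A·d² with d = y − 5.8:
  web: d = 0 in → contributes +39.022 in⁴
  top flange (beyond web): d = 5.45 in → contributes +89.527 in⁴
  bottom flange (beyond web): d = -5.45 in → contributes +89.527 in⁴
Total I = 218.08 in⁴.
For the y-axis: x̄ = 1.6075 in.
Repeating about the centroidal y-axis gives I_y = 20.968 in⁴.

I_x ≈ 218 in⁴, I_y ≈ 21.0 in⁴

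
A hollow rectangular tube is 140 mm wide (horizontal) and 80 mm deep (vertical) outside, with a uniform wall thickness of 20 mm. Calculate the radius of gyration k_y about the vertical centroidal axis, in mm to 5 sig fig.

k_y ≈ 45.583 mm

Split into non-overlapping primitives; take the origin at the lower-left of the bounding box.
Outer rectangle: 140 × 80, A = 11 200 mm², x = 70 mm, Ī = 18 293 333 mm⁴.
Inner void (subtracted): 100 × 40, A = 4 000 mm², x = 70 mm, Ī = 3 333 333 mm⁴.
By symmetry the centroid is at mid-width, x̄ = 70 mm.
All pieces are centred on the vertical centroidal axis, so I = ΣĪ (holes subtracted) = 14 960 000 mm⁴.
Radius of gyration: k = √(I/A) = √(14 960 000 / 7 200) = 45.58265 mm.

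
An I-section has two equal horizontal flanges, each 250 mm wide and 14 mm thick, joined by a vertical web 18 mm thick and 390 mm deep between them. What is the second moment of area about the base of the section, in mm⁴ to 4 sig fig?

I_base ≈ 9.871 × 10⁸ mm⁴

Split into non-overlapping primitives; take the origin at the lower-left of the bounding box.
Bottom flange: 250 × 14, A = 3 500 mm², y = 7 mm, Ī = 57166.7 mm⁴.
Web: 18 × 390, A = 7 020 mm², y = 209 mm, Ī = 88 978 500 mm⁴.
Top flange: 250 × 14, A = 3 500 mm², y = 411 mm, Ī = 57166.7 mm⁴.
Transfer each piece to a horizontal axis along the bottom face using Ī + A·d² with d = y − 0:
  bottom flange: d = 7 mm → contributes +228 667 mm⁴
  web: d = 209 mm → contributes +395 619 120 mm⁴
  top flange: d = 411 mm → contributes +591 280 667 mm⁴
Total I = 987 128 453 mm⁴.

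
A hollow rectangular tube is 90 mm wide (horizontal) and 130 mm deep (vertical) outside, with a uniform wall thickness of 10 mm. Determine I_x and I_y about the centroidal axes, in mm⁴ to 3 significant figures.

Break the section into simple shapes (no overlaps), measuring from the bottom-left corner of the bounding box.
Outer rectangle: 90 × 130, A = 11 700 mm², y = 65 mm, Ī = 16 477 500 mm⁴.
Inner void (subtracted): 70 × 110, A = 7 700 mm², y = 65 mm, Ī = 7 764 167 mm⁴.
By symmetry the centroid is at mid-height, ȳ = 65 mm.
All pieces are centred on the centroidal x-axis, so I = ΣĪ (holes subtracted) = 8 713 333 mm⁴.
Repeating about the centroidal y-axis gives I_y = 4 753 333 mm⁴.

I_x ≈ 8.71 × 10⁶ mm⁴, I_y ≈ 4.75 × 10⁶ mm⁴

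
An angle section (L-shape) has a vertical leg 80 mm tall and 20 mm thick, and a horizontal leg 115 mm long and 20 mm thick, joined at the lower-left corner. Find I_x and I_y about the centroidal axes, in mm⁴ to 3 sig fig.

Treat the section as a set of non-overlapping primitives; coordinates are from the bounding-box lower-left.
Vertical leg: 20 × 80, A = 1 600 mm², y = 40 mm, Ī = 853 333 mm⁴.
Horizontal leg (remainder): 95 × 20, A = 1 900 mm², y = 10 mm, Ī = 63 333 mm⁴.
Centroid: ȳ = ΣA·y / ΣA = 23.714 mm.
Transfer each piece to the centroidal x-axis using Ī + A·d² with d = y − 23.714:
  vertical leg: d = 16.286 mm → contributes +1 277 693 mm⁴
  horizontal leg (remainder): d = -13.714 mm → contributes +420 688 mm⁴
Total I = 1 698 381 mm⁴.
For the y-axis: x̄ = 41.214 mm.
Repeating about the centroidal y-axis gives I_y = 4 354 006 mm⁴.

I_x ≈ 1.70 × 10⁶ mm⁴, I_y ≈ 4.35 × 10⁶ mm⁴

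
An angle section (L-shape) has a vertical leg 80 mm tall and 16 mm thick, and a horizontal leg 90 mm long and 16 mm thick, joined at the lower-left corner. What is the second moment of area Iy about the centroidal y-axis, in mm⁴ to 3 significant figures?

Treat the section as a set of non-overlapping primitives; coordinates are from the bounding-box lower-left.
Vertical leg: 16 × 80, A = 1 280 mm², x = 8 mm, Ī = 27 307 mm⁴.
Horizontal leg (remainder): 74 × 16, A = 1 184 mm², x = 53 mm, Ī = 540 299 mm⁴.
Centroid: x̄ = ΣA·x / ΣA = 29.623 mm.
Transfer each piece to the centroidal y-axis using Ī + A·d² with d = x − 29.623:
  vertical leg: d = -21.623 mm → contributes +625 797 mm⁴
  horizontal leg (remainder): d = 23.377 mm → contributes +1 187 315 mm⁴
Total I = 1 813 112 mm⁴.

Iy ≈ 1.81 × 10⁶ mm⁴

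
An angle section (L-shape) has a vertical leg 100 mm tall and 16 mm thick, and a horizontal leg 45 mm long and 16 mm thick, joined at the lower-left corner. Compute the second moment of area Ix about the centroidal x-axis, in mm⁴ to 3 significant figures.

Decompose the section into non-overlapping parts with the origin at the bottom-left of its bounding rectangle.
Vertical leg: 16 × 100, A = 1 600 mm², y = 50 mm, Ī = 1 333 333 mm⁴.
Horizontal leg (remainder): 29 × 16, A = 464 mm², y = 8 mm, Ī = 9898.7 mm⁴.
Centroid: ȳ = ΣA·y / ΣA = 40.558 mm.
Transfer each piece to the centroidal x-axis using Ī + A·d² with d = y − 40.558:
  vertical leg: d = 9.4419 mm → contributes +1 475 971 mm⁴
  horizontal leg (remainder): d = -32.558 mm → contributes +501 754 mm⁴
Total I = 1 977 725 mm⁴.

Ix ≈ 1.98 × 10⁶ mm⁴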